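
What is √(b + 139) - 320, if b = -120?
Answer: -320 + √19 ≈ -315.64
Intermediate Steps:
√(b + 139) - 320 = √(-120 + 139) - 320 = √19 - 320 = -320 + √19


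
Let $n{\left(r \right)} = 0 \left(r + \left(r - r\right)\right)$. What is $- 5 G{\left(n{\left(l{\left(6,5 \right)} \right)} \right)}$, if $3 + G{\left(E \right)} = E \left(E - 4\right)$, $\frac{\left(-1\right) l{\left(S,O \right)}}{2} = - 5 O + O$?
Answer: $15$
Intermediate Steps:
$l{\left(S,O \right)} = 8 O$ ($l{\left(S,O \right)} = - 2 \left(- 5 O + O\right) = - 2 \left(- 4 O\right) = 8 O$)
$n{\left(r \right)} = 0$ ($n{\left(r \right)} = 0 \left(r + 0\right) = 0 r = 0$)
$G{\left(E \right)} = -3 + E \left(-4 + E\right)$ ($G{\left(E \right)} = -3 + E \left(E - 4\right) = -3 + E \left(-4 + E\right)$)
$- 5 G{\left(n{\left(l{\left(6,5 \right)} \right)} \right)} = - 5 \left(-3 + 0^{2} - 0\right) = - 5 \left(-3 + 0 + 0\right) = \left(-5\right) \left(-3\right) = 15$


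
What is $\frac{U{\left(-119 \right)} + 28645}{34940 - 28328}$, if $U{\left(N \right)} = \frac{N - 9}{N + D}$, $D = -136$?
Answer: $\frac{7304603}{1686060} \approx 4.3324$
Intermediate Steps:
$U{\left(N \right)} = \frac{-9 + N}{-136 + N}$ ($U{\left(N \right)} = \frac{N - 9}{N - 136} = \frac{-9 + N}{-136 + N}$)
$\frac{U{\left(-119 \right)} + 28645}{34940 - 28328} = \frac{\frac{-9 - 119}{-136 - 119} + 28645}{34940 - 28328} = \frac{\frac{1}{-255} \left(-128\right) + 28645}{6612} = \left(\left(- \frac{1}{255}\right) \left(-128\right) + 28645\right) \frac{1}{6612} = \left(\frac{128}{255} + 28645\right) \frac{1}{6612} = \frac{7304603}{255} \cdot \frac{1}{6612} = \frac{7304603}{1686060}$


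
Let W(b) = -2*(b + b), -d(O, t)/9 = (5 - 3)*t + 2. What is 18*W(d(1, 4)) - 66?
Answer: 6414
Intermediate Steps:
d(O, t) = -18 - 18*t (d(O, t) = -9*((5 - 3)*t + 2) = -9*(2*t + 2) = -9*(2 + 2*t) = -18 - 18*t)
W(b) = -4*b
18*W(d(1, 4)) - 66 = 18*(-4*(-18 - 18*4)) - 66 = 18*(-4*(-18 - 72)) - 66 = 18*(-4*(-90)) - 66 = 18*360 - 66 = 6480 - 66 = 6414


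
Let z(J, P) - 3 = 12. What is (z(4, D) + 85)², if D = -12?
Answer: 10000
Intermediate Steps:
z(J, P) = 15 (z(J, P) = 3 + 12 = 15)
(z(4, D) + 85)² = (15 + 85)² = 100² = 10000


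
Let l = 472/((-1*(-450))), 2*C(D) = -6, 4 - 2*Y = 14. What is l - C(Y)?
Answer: 911/225 ≈ 4.0489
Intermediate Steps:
Y = -5 (Y = 2 - 1/2*14 = 2 - 7 = -5)
C(D) = -3 (C(D) = (1/2)*(-6) = -3)
l = 236/225 (l = 472/450 = 472*(1/450) = 236/225 ≈ 1.0489)
l - C(Y) = 236/225 - 1*(-3) = 236/225 + 3 = 911/225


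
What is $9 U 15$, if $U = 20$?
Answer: $2700$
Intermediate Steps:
$9 U 15 = 9 \cdot 20 \cdot 15 = 180 \cdot 15 = 2700$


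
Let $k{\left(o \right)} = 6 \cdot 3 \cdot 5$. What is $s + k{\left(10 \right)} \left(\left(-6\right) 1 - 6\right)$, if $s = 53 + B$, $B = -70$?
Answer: $-1097$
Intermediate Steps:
$k{\left(o \right)} = 90$ ($k{\left(o \right)} = 18 \cdot 5 = 90$)
$s = -17$ ($s = 53 - 70 = -17$)
$s + k{\left(10 \right)} \left(\left(-6\right) 1 - 6\right) = -17 + 90 \left(\left(-6\right) 1 - 6\right) = -17 + 90 \left(-6 - 6\right) = -17 + 90 \left(-12\right) = -17 - 1080 = -1097$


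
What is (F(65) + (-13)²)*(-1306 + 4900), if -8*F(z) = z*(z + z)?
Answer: -6377553/2 ≈ -3.1888e+6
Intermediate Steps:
F(z) = -z²/4 (F(z) = -z*(z + z)/8 = -z*2*z/8 = -z²/4)
(F(65) + (-13)²)*(-1306 + 4900) = (-¼*65² + (-13)²)*(-1306 + 4900) = (-¼*4225 + 169)*3594 = (-4225/4 + 169)*3594 = -3549/4*3594 = -6377553/2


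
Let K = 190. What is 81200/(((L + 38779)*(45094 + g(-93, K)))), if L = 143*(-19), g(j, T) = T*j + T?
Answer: 20300/248954017 ≈ 8.1541e-5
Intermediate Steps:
g(j, T) = T + T*j
L = -2717
81200/(((L + 38779)*(45094 + g(-93, K)))) = 81200/(((-2717 + 38779)*(45094 + 190*(1 - 93)))) = 81200/((36062*(45094 + 190*(-92)))) = 81200/((36062*(45094 - 17480))) = 81200/((36062*27614)) = 81200/995816068 = 81200*(1/995816068) = 20300/248954017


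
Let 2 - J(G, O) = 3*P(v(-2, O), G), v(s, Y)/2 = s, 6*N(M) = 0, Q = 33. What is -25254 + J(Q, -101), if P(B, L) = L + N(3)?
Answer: -25351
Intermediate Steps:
N(M) = 0 (N(M) = (1/6)*0 = 0)
v(s, Y) = 2*s
P(B, L) = L (P(B, L) = L + 0 = L)
J(G, O) = 2 - 3*G
-25254 + J(Q, -101) = -25254 + (2 - 3*33) = -25254 + (2 - 99) = -25254 - 97 = -25351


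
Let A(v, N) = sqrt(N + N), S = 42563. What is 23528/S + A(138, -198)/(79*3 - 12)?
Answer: 23528/42563 + 2*I*sqrt(11)/75 ≈ 0.55278 + 0.088443*I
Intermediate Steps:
A(v, N) = sqrt(2)*sqrt(N) (A(v, N) = sqrt(2*N) = sqrt(2)*sqrt(N))
23528/S + A(138, -198)/(79*3 - 12) = 23528/42563 + (sqrt(2)*sqrt(-198))/(79*3 - 12) = 23528*(1/42563) + (sqrt(2)*(3*I*sqrt(22)))/(237 - 12) = 23528/42563 + (6*I*sqrt(11))/225 = 23528/42563 + (6*I*sqrt(11))*(1/225) = 23528/42563 + 2*I*sqrt(11)/75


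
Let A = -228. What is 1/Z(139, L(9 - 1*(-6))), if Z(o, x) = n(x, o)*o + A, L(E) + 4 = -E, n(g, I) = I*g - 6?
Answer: -1/368161 ≈ -2.7162e-6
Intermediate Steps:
n(g, I) = -6 + I*g
L(E) = -4 - E
Z(o, x) = -228 + o*(-6 + o*x) (Z(o, x) = (-6 + o*x)*o - 228 = o*(-6 + o*x) - 228 = -228 + o*(-6 + o*x))
1/Z(139, L(9 - 1*(-6))) = 1/(-228 + 139*(-6 + 139*(-4 - (9 - 1*(-6))))) = 1/(-228 + 139*(-6 + 139*(-4 - (9 + 6)))) = 1/(-228 + 139*(-6 + 139*(-4 - 1*15))) = 1/(-228 + 139*(-6 + 139*(-4 - 15))) = 1/(-228 + 139*(-6 + 139*(-19))) = 1/(-228 + 139*(-6 - 2641)) = 1/(-228 + 139*(-2647)) = 1/(-228 - 367933) = 1/(-368161) = -1/368161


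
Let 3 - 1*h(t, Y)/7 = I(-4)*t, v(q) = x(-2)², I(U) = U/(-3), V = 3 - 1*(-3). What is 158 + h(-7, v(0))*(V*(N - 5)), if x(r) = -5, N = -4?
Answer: -4504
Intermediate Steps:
V = 6 (V = 3 + 3 = 6)
I(U) = -U/3 (I(U) = U*(-⅓) = -U/3)
v(q) = 25 (v(q) = (-5)² = 25)
h(t, Y) = 21 - 28*t/3 (h(t, Y) = 21 - 7*(-⅓*(-4))*t = 21 - 28*t/3)
158 + h(-7, v(0))*(V*(N - 5)) = 158 + (21 - 28/3*(-7))*(6*(-4 - 5)) = 158 + (21 + 196/3)*(6*(-9)) = 158 + (259/3)*(-54) = 158 - 4662 = -4504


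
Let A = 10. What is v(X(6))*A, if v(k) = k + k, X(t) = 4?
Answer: 80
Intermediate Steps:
v(k) = 2*k
v(X(6))*A = (2*4)*10 = 8*10 = 80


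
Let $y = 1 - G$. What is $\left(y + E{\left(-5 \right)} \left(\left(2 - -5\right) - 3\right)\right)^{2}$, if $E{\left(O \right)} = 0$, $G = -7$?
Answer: $64$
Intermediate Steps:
$y = 8$ ($y = 1 - -7 = 1 + 7 = 8$)
$\left(y + E{\left(-5 \right)} \left(\left(2 - -5\right) - 3\right)\right)^{2} = \left(8 + 0 \left(\left(2 - -5\right) - 3\right)\right)^{2} = \left(8 + 0 \left(\left(2 + 5\right) - 3\right)\right)^{2} = \left(8 + 0 \left(7 - 3\right)\right)^{2} = \left(8 + 0 \cdot 4\right)^{2} = \left(8 + 0\right)^{2} = 8^{2} = 64$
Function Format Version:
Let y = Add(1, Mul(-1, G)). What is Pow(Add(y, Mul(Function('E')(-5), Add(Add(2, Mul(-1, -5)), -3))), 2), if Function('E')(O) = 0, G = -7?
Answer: 64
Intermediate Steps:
y = 8 (y = Add(1, Mul(-1, -7)) = Add(1, 7) = 8)
Pow(Add(y, Mul(Function('E')(-5), Add(Add(2, Mul(-1, -5)), -3))), 2) = Pow(Add(8, Mul(0, Add(Add(2, Mul(-1, -5)), -3))), 2) = Pow(Add(8, Mul(0, Add(Add(2, 5), -3))), 2) = Pow(Add(8, Mul(0, Add(7, -3))), 2) = Pow(Add(8, Mul(0, 4)), 2) = Pow(Add(8, 0), 2) = Pow(8, 2) = 64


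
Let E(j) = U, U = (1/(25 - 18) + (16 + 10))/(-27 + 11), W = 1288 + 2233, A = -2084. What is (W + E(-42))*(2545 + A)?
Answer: 181711909/112 ≈ 1.6224e+6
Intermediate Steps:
W = 3521
U = -183/112 (U = (1/7 + 26)/(-16) = (⅐ + 26)*(-1/16) = (183/7)*(-1/16) = -183/112 ≈ -1.6339)
E(j) = -183/112
(W + E(-42))*(2545 + A) = (3521 - 183/112)*(2545 - 2084) = (394169/112)*461 = 181711909/112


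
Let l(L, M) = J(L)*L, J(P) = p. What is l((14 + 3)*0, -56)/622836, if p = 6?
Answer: 0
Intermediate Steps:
J(P) = 6
l(L, M) = 6*L
l((14 + 3)*0, -56)/622836 = (6*((14 + 3)*0))/622836 = (6*(17*0))*(1/622836) = (6*0)*(1/622836) = 0*(1/622836) = 0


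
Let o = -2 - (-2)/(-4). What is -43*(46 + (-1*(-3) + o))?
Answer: -3999/2 ≈ -1999.5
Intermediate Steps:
o = -5/2 (o = -2 - (-2)*(-1)/4 = -2 - 1*½ = -2 - ½ = -5/2 ≈ -2.5000)
-43*(46 + (-1*(-3) + o)) = -43*(46 + (-1*(-3) - 5/2)) = -43*(46 + (3 - 5/2)) = -43*(46 + ½) = -43*93/2 = -3999/2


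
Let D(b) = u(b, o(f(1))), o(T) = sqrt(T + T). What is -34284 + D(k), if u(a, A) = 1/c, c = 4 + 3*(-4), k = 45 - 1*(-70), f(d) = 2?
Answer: -274273/8 ≈ -34284.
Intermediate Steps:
k = 115 (k = 45 + 70 = 115)
o(T) = sqrt(2)*sqrt(T) (o(T) = sqrt(2*T) = sqrt(2)*sqrt(T))
c = -8 (c = 4 - 12 = -8)
u(a, A) = -1/8 (u(a, A) = 1/(-8) = -1/8)
D(b) = -1/8
-34284 + D(k) = -34284 - 1/8 = -274273/8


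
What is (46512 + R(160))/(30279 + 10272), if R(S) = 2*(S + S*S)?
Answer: 98032/40551 ≈ 2.4175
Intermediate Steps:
R(S) = 2*S + 2*S**2 (R(S) = 2*(S + S**2) = 2*S + 2*S**2)
(46512 + R(160))/(30279 + 10272) = (46512 + 2*160*(1 + 160))/(30279 + 10272) = (46512 + 2*160*161)/40551 = (46512 + 51520)*(1/40551) = 98032*(1/40551) = 98032/40551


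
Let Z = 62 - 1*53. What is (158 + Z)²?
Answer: 27889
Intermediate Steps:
Z = 9 (Z = 62 - 53 = 9)
(158 + Z)² = (158 + 9)² = 167² = 27889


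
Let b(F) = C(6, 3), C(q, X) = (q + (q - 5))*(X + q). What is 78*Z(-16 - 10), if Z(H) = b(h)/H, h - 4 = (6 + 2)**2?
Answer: -189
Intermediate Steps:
C(q, X) = (-5 + 2*q)*(X + q) (C(q, X) = (q + (-5 + q))*(X + q) = (-5 + 2*q)*(X + q))
h = 68 (h = 4 + (6 + 2)**2 = 4 + 8**2 = 4 + 64 = 68)
b(F) = 63 (b(F) = -5*3 - 5*6 + 2*6**2 + 2*3*6 = -15 - 30 + 2*36 + 36 = -15 - 30 + 72 + 36 = 63)
Z(H) = 63/H
78*Z(-16 - 10) = 78*(63/(-16 - 10)) = 78*(63/(-26)) = 78*(63*(-1/26)) = 78*(-63/26) = -189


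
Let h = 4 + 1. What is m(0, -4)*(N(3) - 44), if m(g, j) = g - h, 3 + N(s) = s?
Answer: 220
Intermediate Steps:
N(s) = -3 + s
h = 5
m(g, j) = -5 + g (m(g, j) = g - 1*5 = g - 5 = -5 + g)
m(0, -4)*(N(3) - 44) = (-5 + 0)*((-3 + 3) - 44) = -5*(0 - 44) = -5*(-44) = 220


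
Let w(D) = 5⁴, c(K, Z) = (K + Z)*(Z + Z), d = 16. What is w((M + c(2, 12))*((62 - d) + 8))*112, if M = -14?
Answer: 70000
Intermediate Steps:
c(K, Z) = 2*Z*(K + Z) (c(K, Z) = (K + Z)*(2*Z) = 2*Z*(K + Z))
w(D) = 625
w((M + c(2, 12))*((62 - d) + 8))*112 = 625*112 = 70000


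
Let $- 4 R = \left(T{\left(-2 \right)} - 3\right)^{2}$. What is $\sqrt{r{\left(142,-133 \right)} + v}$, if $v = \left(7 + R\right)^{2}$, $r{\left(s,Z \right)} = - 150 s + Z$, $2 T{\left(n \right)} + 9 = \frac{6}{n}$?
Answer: $\frac{9 i \sqrt{4199}}{4} \approx 145.8 i$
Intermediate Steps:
$T{\left(n \right)} = - \frac{9}{2} + \frac{3}{n}$ ($T{\left(n \right)} = - \frac{9}{2} + \frac{6 \frac{1}{n}}{2} = - \frac{9}{2} + \frac{3}{n}$)
$r{\left(s,Z \right)} = Z - 150 s$
$R = - \frac{81}{4}$ ($R = - \frac{\left(\left(- \frac{9}{2} + \frac{3}{-2}\right) - 3\right)^{2}}{4} = - \frac{\left(\left(- \frac{9}{2} + 3 \left(- \frac{1}{2}\right)\right) - 3\right)^{2}}{4} = - \frac{\left(\left(- \frac{9}{2} - \frac{3}{2}\right) - 3\right)^{2}}{4} = - \frac{\left(-6 - 3\right)^{2}}{4} = - \frac{\left(-9\right)^{2}}{4} = \left(- \frac{1}{4}\right) 81 = - \frac{81}{4} \approx -20.25$)
$v = \frac{2809}{16}$ ($v = \left(7 - \frac{81}{4}\right)^{2} = \left(- \frac{53}{4}\right)^{2} = \frac{2809}{16} \approx 175.56$)
$\sqrt{r{\left(142,-133 \right)} + v} = \sqrt{\left(-133 - 21300\right) + \frac{2809}{16}} = \sqrt{-21433 + \frac{2809}{16}} = \sqrt{- \frac{340119}{16}} = \frac{9 i \sqrt{4199}}{4}$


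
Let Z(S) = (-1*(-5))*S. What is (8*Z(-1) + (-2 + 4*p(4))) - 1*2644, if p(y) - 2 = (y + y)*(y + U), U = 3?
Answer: -2454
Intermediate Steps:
p(y) = 2 + 2*y*(3 + y) (p(y) = 2 + (y + y)*(y + 3) = 2 + (2*y)*(3 + y) = 2 + 2*y*(3 + y))
Z(S) = 5*S
(8*Z(-1) + (-2 + 4*p(4))) - 1*2644 = (8*(5*(-1)) + (-2 + 4*(2 + 2*4² + 6*4))) - 1*2644 = (8*(-5) + (-2 + 4*(2 + 2*16 + 24))) - 2644 = (-40 + (-2 + 4*(2 + 32 + 24))) - 2644 = (-40 + (-2 + 4*58)) - 2644 = (-40 + (-2 + 232)) - 2644 = (-40 + 230) - 2644 = 190 - 2644 = -2454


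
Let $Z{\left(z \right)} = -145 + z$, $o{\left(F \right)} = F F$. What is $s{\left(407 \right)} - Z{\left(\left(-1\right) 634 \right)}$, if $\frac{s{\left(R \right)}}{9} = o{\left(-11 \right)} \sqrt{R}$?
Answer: $779 + 1089 \sqrt{407} \approx 22749.0$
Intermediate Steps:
$o{\left(F \right)} = F^{2}$
$s{\left(R \right)} = 1089 \sqrt{R}$ ($s{\left(R \right)} = 9 \left(-11\right)^{2} \sqrt{R} = 9 \cdot 121 \sqrt{R} = 1089 \sqrt{R}$)
$s{\left(407 \right)} - Z{\left(\left(-1\right) 634 \right)} = 1089 \sqrt{407} - \left(-145 - 634\right) = 1089 \sqrt{407} - -779 = 1089 \sqrt{407} + 779 = 779 + 1089 \sqrt{407}$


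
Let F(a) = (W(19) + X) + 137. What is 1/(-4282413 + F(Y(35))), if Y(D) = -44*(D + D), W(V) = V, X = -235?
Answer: -1/4282492 ≈ -2.3351e-7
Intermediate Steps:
Y(D) = -88*D
F(a) = -79 (F(a) = (19 - 235) + 137 = -216 + 137 = -79)
1/(-4282413 + F(Y(35))) = 1/(-4282413 - 79) = 1/(-4282492) = -1/4282492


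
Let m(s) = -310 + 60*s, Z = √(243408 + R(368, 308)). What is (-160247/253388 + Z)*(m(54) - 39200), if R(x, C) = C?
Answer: 2906079345/126694 - 72540*√60929 ≈ -1.7883e+7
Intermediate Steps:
Z = 2*√60929 (Z = √(243408 + 308) = √243716 = 2*√60929 ≈ 493.68)
(-160247/253388 + Z)*(m(54) - 39200) = (-160247/253388 + 2*√60929)*((-310 + 60*54) - 39200) = (-160247*1/253388 + 2*√60929)*((-310 + 3240) - 39200) = (-160247/253388 + 2*√60929)*(2930 - 39200) = (-160247/253388 + 2*√60929)*(-36270) = 2906079345/126694 - 72540*√60929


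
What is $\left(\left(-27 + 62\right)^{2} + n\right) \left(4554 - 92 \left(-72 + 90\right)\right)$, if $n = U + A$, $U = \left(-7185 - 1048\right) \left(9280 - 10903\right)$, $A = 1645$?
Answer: $38731854042$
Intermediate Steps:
$U = 13362159$ ($U = \left(-8233\right) \left(-1623\right) = 13362159$)
$n = 13363804$ ($n = 13362159 + 1645 = 13363804$)
$\left(\left(-27 + 62\right)^{2} + n\right) \left(4554 - 92 \left(-72 + 90\right)\right) = \left(\left(-27 + 62\right)^{2} + 13363804\right) \left(4554 - 92 \left(-72 + 90\right)\right) = \left(35^{2} + 13363804\right) \left(4554 - 1656\right) = \left(1225 + 13363804\right) \left(4554 - 1656\right) = 13365029 \cdot 2898 = 38731854042$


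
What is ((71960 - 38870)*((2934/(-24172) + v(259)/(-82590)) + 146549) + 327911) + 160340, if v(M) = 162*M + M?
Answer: 80682673838675631/16636379 ≈ 4.8498e+9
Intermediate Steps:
v(M) = 163*M
((71960 - 38870)*((2934/(-24172) + v(259)/(-82590)) + 146549) + 327911) + 160340 = ((71960 - 38870)*((2934/(-24172) + (163*259)/(-82590)) + 146549) + 327911) + 160340 = (33090*((2934*(-1/24172) + 42217*(-1/82590)) + 146549) + 327911) + 160340 = (33090*((-1467/12086 - 42217/82590) + 146549) + 327911) + 160340 = (33090*(-157848548/249545685 + 146549) + 327911) + 160340 = (33090*(36570512742517/249545685) + 327911) + 160340 = (80674551109992502/16636379 + 327911) + 160340 = 80680006361666771/16636379 + 160340 = 80682673838675631/16636379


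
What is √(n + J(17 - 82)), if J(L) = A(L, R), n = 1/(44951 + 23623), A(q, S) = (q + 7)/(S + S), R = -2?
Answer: √17046193494/34287 ≈ 3.8079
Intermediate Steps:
A(q, S) = (7 + q)/(2*S) (A(q, S) = (7 + q)/((2*S)) = (7 + q)*(1/(2*S)) = (7 + q)/(2*S))
n = 1/68574 ≈ 1.4583e-5
J(L) = -7/4 - L/4 (J(L) = (½)*(7 + L)/(-2) = (½)*(-½)*(7 + L) = -7/4 - L/4)
√(n + J(17 - 82)) = √(1/68574 + (-7/4 - (17 - 82)/4)) = √(1/68574 + (-7/4 - ¼*(-65))) = √(1/68574 + (-7/4 + 65/4)) = √(1/68574 + 29/2) = √(497162/34287) = √17046193494/34287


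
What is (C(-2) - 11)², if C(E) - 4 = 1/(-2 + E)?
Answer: 841/16 ≈ 52.563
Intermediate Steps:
C(E) = 4 + 1/(-2 + E)
(C(-2) - 11)² = ((-7 + 4*(-2))/(-2 - 2) - 11)² = ((-7 - 8)/(-4) - 11)² = (-¼*(-15) - 11)² = (15/4 - 11)² = (-29/4)² = 841/16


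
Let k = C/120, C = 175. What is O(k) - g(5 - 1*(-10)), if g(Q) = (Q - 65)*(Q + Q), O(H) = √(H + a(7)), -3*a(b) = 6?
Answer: 1500 + I*√78/12 ≈ 1500.0 + 0.73598*I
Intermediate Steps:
a(b) = -2 (a(b) = -⅓*6 = -2)
k = 35/24 (k = 175/120 = 175*(1/120) = 35/24 ≈ 1.4583)
O(H) = √(-2 + H) (O(H) = √(H - 2) = √(-2 + H))
g(Q) = 2*Q*(-65 + Q) (g(Q) = (-65 + Q)*(2*Q) = 2*Q*(-65 + Q))
O(k) - g(5 - 1*(-10)) = √(-2 + 35/24) - 2*(5 - 1*(-10))*(-65 + (5 - 1*(-10))) = √(-13/24) - 2*(5 + 10)*(-65 + (5 + 10)) = I*√78/12 - 2*15*(-65 + 15) = I*√78/12 - 2*15*(-50) = I*√78/12 - 1*(-1500) = I*√78/12 + 1500 = 1500 + I*√78/12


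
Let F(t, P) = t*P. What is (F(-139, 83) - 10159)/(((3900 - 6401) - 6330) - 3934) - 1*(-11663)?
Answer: 49633297/4255 ≈ 11665.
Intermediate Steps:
F(t, P) = P*t
(F(-139, 83) - 10159)/(((3900 - 6401) - 6330) - 3934) - 1*(-11663) = (83*(-139) - 10159)/(((3900 - 6401) - 6330) - 3934) - 1*(-11663) = (-11537 - 10159)/((-2501 - 6330) - 3934) + 11663 = -21696/(-8831 - 3934) + 11663 = -21696/(-12765) + 11663 = -21696*(-1/12765) + 11663 = 7232/4255 + 11663 = 49633297/4255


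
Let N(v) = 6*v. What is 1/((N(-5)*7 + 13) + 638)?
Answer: 1/441 ≈ 0.0022676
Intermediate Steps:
1/((N(-5)*7 + 13) + 638) = 1/(((6*(-5))*7 + 13) + 638) = 1/((-30*7 + 13) + 638) = 1/((-210 + 13) + 638) = 1/(-197 + 638) = 1/441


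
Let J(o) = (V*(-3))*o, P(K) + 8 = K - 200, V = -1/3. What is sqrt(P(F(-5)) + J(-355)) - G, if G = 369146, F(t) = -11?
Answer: -369146 + I*sqrt(574) ≈ -3.6915e+5 + 23.958*I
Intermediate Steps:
V = -1/3 (V = -1*1/3 = -1/3 ≈ -0.33333)
P(K) = -208 + K (P(K) = -8 + (K - 200) = -8 + (-200 + K) = -208 + K)
J(o) = o (J(o) = (-1/3*(-3))*o = 1*o = o)
sqrt(P(F(-5)) + J(-355)) - G = sqrt((-208 - 11) - 355) - 1*369146 = sqrt(-219 - 355) - 369146 = sqrt(-574) - 369146 = I*sqrt(574) - 369146 = -369146 + I*sqrt(574)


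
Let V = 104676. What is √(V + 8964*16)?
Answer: 10*√2481 ≈ 498.10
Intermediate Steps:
√(V + 8964*16) = √(104676 + 8964*16) = √(104676 + 143424) = √248100 = 10*√2481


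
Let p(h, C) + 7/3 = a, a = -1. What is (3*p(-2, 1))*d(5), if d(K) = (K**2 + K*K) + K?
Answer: -550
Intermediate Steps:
p(h, C) = -10/3 (p(h, C) = -7/3 - 1 = -10/3)
d(K) = K + 2*K**2 (d(K) = (K**2 + K**2) + K = 2*K**2 + K = K + 2*K**2)
(3*p(-2, 1))*d(5) = (3*(-10/3))*(5*(1 + 2*5)) = -50*(1 + 10) = -50*11 = -10*55 = -550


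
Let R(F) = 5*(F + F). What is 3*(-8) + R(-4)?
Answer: -64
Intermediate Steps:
R(F) = 10*F (R(F) = 5*(2*F) = 10*F)
3*(-8) + R(-4) = 3*(-8) + 10*(-4) = -24 - 40 = -64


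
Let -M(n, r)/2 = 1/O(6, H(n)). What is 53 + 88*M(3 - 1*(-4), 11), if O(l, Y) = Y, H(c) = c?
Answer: 195/7 ≈ 27.857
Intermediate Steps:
M(n, r) = -2/n
53 + 88*M(3 - 1*(-4), 11) = 53 + 88*(-2/(3 - 1*(-4))) = 53 + 88*(-2/(3 + 4)) = 53 + 88*(-2/7) = 53 - 176/7 = 195/7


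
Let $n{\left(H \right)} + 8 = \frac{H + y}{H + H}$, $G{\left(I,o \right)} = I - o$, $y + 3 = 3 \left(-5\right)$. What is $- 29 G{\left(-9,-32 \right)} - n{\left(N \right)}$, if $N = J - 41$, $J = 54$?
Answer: $- \frac{17129}{26} \approx -658.81$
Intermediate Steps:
$y = -18$ ($y = -3 + 3 \left(-5\right) = -3 - 15 = -18$)
$N = 13$ ($N = 54 - 41 = 13$)
$n{\left(H \right)} = -8 + \frac{-18 + H}{2 H}$ ($n{\left(H \right)} = -8 + \frac{H - 18}{H + H} = -8 + \frac{-18 + H}{2 H}$)
$- 29 G{\left(-9,-32 \right)} - n{\left(N \right)} = - 29 \left(-9 - -32\right) - \left(- \frac{15}{2} - \frac{9}{13}\right) = - 29 \left(-9 + 32\right) - \left(- \frac{15}{2} - \frac{9}{13}\right) = \left(-29\right) 23 - \left(- \frac{15}{2} - \frac{9}{13}\right) = -667 - - \frac{213}{26} = -667 + \frac{213}{26} = - \frac{17129}{26}$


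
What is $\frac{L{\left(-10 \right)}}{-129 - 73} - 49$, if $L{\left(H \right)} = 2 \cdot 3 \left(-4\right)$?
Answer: $- \frac{4937}{101} \approx -48.881$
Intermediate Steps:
$L{\left(H \right)} = -24$ ($L{\left(H \right)} = 6 \left(-4\right) = -24$)
$\frac{L{\left(-10 \right)}}{-129 - 73} - 49 = \frac{1}{-129 - 73} \left(-24\right) - 49 = \frac{1}{-202} \left(-24\right) - 49 = \left(- \frac{1}{202}\right) \left(-24\right) - 49 = \frac{12}{101} - 49 = - \frac{4937}{101}$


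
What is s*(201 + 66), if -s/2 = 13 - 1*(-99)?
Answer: -59808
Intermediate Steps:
s = -224 (s = -2*(13 - 1*(-99)) = -2*(13 + 99) = -2*112 = -224)
s*(201 + 66) = -224*(201 + 66) = -224*267 = -59808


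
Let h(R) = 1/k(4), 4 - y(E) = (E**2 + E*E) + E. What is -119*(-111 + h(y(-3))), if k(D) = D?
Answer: 52717/4 ≈ 13179.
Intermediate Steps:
y(E) = 4 - E - 2*E**2 (y(E) = 4 - ((E**2 + E*E) + E) = 4 - ((E**2 + E**2) + E) = 4 - (2*E**2 + E) = 4 - (E + 2*E**2) = 4 + (-E - 2*E**2) = 4 - E - 2*E**2)
h(R) = 1/4
-119*(-111 + h(y(-3))) = -119*(-111 + 1/4) = -119*(-443/4) = 52717/4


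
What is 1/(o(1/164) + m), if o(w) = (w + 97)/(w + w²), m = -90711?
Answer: -55/4119413 ≈ -1.3351e-5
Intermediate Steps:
o(w) = (97 + w)/(w + w²)
1/(o(1/164) + m) = 1/((97 + 1/164)/((1/164)*(1 + 1/164)) - 90711) = 1/(164*(15909/164)/(165/164) - 90711) = 1/(164*(164/165)*(15909/164) - 90711) = 1/(869692/55 - 90711) = 1/(-4119413/55) = -55/4119413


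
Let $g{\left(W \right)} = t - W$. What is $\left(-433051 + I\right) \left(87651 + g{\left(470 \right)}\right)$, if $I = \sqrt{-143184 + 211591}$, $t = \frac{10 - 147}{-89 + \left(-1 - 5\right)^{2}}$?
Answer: $- \frac{2001011747230}{53} + \frac{4620730 \sqrt{68407}}{53} \approx -3.7732 \cdot 10^{10}$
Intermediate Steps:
$t = \frac{137}{53}$ ($t = - \frac{137}{-89 + \left(-6\right)^{2}} = - \frac{137}{-89 + 36} = - \frac{137}{-53} = \left(-137\right) \left(- \frac{1}{53}\right) = \frac{137}{53} \approx 2.5849$)
$g{\left(W \right)} = \frac{137}{53} - W$
$I = \sqrt{68407} \approx 261.55$
$\left(-433051 + I\right) \left(87651 + g{\left(470 \right)}\right) = \left(-433051 + \sqrt{68407}\right) \left(87651 + \left(\frac{137}{53} - 470\right)\right) = \left(-433051 + \sqrt{68407}\right) \left(87651 - \frac{24773}{53}\right) = \left(-433051 + \sqrt{68407}\right) \frac{4620730}{53} = - \frac{2001011747230}{53} + \frac{4620730 \sqrt{68407}}{53}$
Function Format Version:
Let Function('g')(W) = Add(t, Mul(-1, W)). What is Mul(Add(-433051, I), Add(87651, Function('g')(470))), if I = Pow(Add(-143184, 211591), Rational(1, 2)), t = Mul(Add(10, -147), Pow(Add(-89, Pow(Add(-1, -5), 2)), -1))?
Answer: Add(Rational(-2001011747230, 53), Mul(Rational(4620730, 53), Pow(68407, Rational(1, 2)))) ≈ -3.7732e+10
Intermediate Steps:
t = Rational(137, 53) (t = Mul(-137, Pow(Add(-89, Pow(-6, 2)), -1)) = Mul(-137, Pow(Add(-89, 36), -1)) = Mul(-137, Pow(-53, -1)) = Mul(-137, Rational(-1, 53)) = Rational(137, 53) ≈ 2.5849)
Function('g')(W) = Add(Rational(137, 53), Mul(-1, W))
I = Pow(68407, Rational(1, 2)) ≈ 261.55
Mul(Add(-433051, I), Add(87651, Function('g')(470))) = Mul(Add(-433051, Pow(68407, Rational(1, 2))), Add(87651, Add(Rational(137, 53), Mul(-1, 470)))) = Mul(Add(-433051, Pow(68407, Rational(1, 2))), Add(87651, Add(Rational(137, 53), -470))) = Mul(Add(-433051, Pow(68407, Rational(1, 2))), Add(87651, Rational(-24773, 53))) = Mul(Add(-433051, Pow(68407, Rational(1, 2))), Rational(4620730, 53)) = Add(Rational(-2001011747230, 53), Mul(Rational(4620730, 53), Pow(68407, Rational(1, 2))))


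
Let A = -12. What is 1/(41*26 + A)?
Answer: 1/1054 ≈ 0.00094877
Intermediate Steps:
1/(41*26 + A) = 1/(41*26 - 12) = 1/(1066 - 12) = 1/1054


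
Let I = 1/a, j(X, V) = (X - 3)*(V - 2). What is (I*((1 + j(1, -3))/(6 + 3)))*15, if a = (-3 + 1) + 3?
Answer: 55/3 ≈ 18.333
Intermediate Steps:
j(X, V) = (-3 + X)*(-2 + V)
a = 1 (a = -2 + 3 = 1)
I = 1 (I = 1/1 = 1)
(I*((1 + j(1, -3))/(6 + 3)))*15 = (1*((1 + (6 - 3*(-3) - 2*1 - 3*1))/(6 + 3)))*15 = (1*((1 + (6 + 9 - 2 - 3))/9))*15 = (1*((1 + 10)*(⅑)))*15 = (1*(11*(⅑)))*15 = (1*(11/9))*15 = (11/9)*15 = 55/3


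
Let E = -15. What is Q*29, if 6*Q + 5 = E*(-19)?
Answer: 4060/3 ≈ 1353.3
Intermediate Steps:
Q = 140/3 (Q = -⅚ + (-15*(-19))/6 = -⅚ + (⅙)*285 = -⅚ + 95/2 = 140/3 ≈ 46.667)
Q*29 = (140/3)*29 = 4060/3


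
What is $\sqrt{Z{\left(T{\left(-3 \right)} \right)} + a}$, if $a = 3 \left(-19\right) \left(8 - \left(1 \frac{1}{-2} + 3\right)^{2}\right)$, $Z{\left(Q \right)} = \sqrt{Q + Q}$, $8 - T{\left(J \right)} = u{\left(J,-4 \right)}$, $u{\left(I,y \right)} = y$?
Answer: $\frac{\sqrt{-399 + 8 \sqrt{6}}}{2} \approx 9.7392 i$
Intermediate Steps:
$T{\left(J \right)} = 12$ ($T{\left(J \right)} = 8 - -4 = 8 + 4 = 12$)
$Z{\left(Q \right)} = \sqrt{2} \sqrt{Q}$ ($Z{\left(Q \right)} = \sqrt{2 Q} = \sqrt{2} \sqrt{Q}$)
$a = - \frac{399}{4}$ ($a = - 57 \left(8 - \left(1 \left(- \frac{1}{2}\right) + 3\right)^{2}\right) = - 57 \left(8 - \left(- \frac{1}{2} + 3\right)^{2}\right) = - 57 \left(8 - \left(\frac{5}{2}\right)^{2}\right) = - 57 \left(8 - \frac{25}{4}\right) = \left(-57\right) \frac{7}{4} = - \frac{399}{4} \approx -99.75$)
$\sqrt{Z{\left(T{\left(-3 \right)} \right)} + a} = \sqrt{\sqrt{2} \sqrt{12} - \frac{399}{4}} = \sqrt{\sqrt{2} \cdot 2 \sqrt{3} - \frac{399}{4}} = \sqrt{2 \sqrt{6} - \frac{399}{4}} = \sqrt{- \frac{399}{4} + 2 \sqrt{6}}$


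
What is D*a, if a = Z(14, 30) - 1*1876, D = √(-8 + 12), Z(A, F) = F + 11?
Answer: -3670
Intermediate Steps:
Z(A, F) = 11 + F
D = 2 (D = √4 = 2)
a = -1835 (a = (11 + 30) - 1*1876 = 41 - 1876 = -1835)
D*a = 2*(-1835) = -3670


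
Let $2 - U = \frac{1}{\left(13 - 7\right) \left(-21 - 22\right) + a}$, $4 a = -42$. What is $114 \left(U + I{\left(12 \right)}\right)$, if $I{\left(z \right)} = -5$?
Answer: $- \frac{61142}{179} \approx -341.58$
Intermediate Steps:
$a = - \frac{21}{2}$ ($a = \frac{1}{4} \left(-42\right) = - \frac{21}{2} \approx -10.5$)
$U = \frac{1076}{537}$ ($U = 2 - \frac{1}{\left(13 - 7\right) \left(-21 - 22\right) - \frac{21}{2}} = 2 - \frac{1}{6 \left(-43\right) - \frac{21}{2}} = 2 - \frac{1}{-258 - \frac{21}{2}} = 2 - \frac{1}{- \frac{537}{2}} = 2 - - \frac{2}{537} = 2 + \frac{2}{537} = \frac{1076}{537} \approx 2.0037$)
$114 \left(U + I{\left(12 \right)}\right) = 114 \left(\frac{1076}{537} - 5\right) = 114 \left(- \frac{1609}{537}\right) = - \frac{61142}{179}$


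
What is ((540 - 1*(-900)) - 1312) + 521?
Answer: 649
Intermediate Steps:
((540 - 1*(-900)) - 1312) + 521 = ((540 + 900) - 1312) + 521 = (1440 - 1312) + 521 = 128 + 521 = 649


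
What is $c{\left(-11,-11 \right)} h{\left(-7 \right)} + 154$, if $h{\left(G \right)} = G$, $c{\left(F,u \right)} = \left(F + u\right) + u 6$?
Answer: $770$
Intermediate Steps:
$c{\left(F,u \right)} = F + 7 u$ ($c{\left(F,u \right)} = \left(F + u\right) + 6 u = F + 7 u$)
$c{\left(-11,-11 \right)} h{\left(-7 \right)} + 154 = \left(-11 + 7 \left(-11\right)\right) \left(-7\right) + 154 = \left(-11 - 77\right) \left(-7\right) + 154 = \left(-88\right) \left(-7\right) + 154 = 616 + 154 = 770$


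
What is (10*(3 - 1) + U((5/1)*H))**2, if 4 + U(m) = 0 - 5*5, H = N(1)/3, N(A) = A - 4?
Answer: 81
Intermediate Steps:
N(A) = -4 + A
H = -1 (H = (-4 + 1)/3 = -3*1/3 = -1)
U(m) = -29 (U(m) = -4 + (0 - 5*5) = -4 + (0 - 25) = -4 - 25 = -29)
(10*(3 - 1) + U((5/1)*H))**2 = (10*(3 - 1) - 29)**2 = (10*2 - 29)**2 = (20 - 29)**2 = (-9)**2 = 81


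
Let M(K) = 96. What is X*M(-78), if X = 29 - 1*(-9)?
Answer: 3648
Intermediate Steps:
X = 38 (X = 29 + 9 = 38)
X*M(-78) = 38*96 = 3648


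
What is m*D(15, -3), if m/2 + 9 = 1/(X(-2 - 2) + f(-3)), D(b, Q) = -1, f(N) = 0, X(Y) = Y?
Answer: 37/2 ≈ 18.500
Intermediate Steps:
m = -37/2 (m = -18 + 2/((-2 - 2) + 0) = -18 + 2/(-4 + 0) = -18 + 2/(-4) = -18 + 2*(-1/4) = -18 - 1/2 = -37/2 ≈ -18.500)
m*D(15, -3) = -37/2*(-1) = 37/2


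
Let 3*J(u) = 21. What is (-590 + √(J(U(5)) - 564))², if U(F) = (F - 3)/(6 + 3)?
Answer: (590 - I*√557)² ≈ 3.4754e+5 - 27849.0*I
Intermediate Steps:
U(F) = -⅓ + F/9 (U(F) = (-3 + F)/9 = (-3 + F)*(⅑) = -⅓ + F/9)
J(u) = 7 (J(u) = (⅓)*21 = 7)
(-590 + √(J(U(5)) - 564))² = (-590 + √(7 - 564))² = (-590 + √(-557))² = (-590 + I*√557)²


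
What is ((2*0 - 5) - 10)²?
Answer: 225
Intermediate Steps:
((2*0 - 5) - 10)² = ((0 - 5) - 10)² = (-5 - 10)² = (-15)² = 225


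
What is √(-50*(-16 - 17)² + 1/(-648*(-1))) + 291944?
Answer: 291944 + I*√70567198/36 ≈ 2.9194e+5 + 233.35*I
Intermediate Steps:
√(-50*(-16 - 17)² + 1/(-648*(-1))) + 291944 = √(-50*(-33)² + 1/648) + 291944 = √(-50*1089 + 1/648) + 291944 = √(-54450 + 1/648) + 291944 = √(-35283599/648) + 291944 = I*√70567198/36 + 291944 = 291944 + I*√70567198/36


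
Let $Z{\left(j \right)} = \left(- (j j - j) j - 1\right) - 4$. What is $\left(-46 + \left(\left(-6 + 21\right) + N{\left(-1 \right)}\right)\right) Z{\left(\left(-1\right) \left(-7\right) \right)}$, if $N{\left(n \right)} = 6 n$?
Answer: $11063$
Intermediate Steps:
$Z{\left(j \right)} = -5 + j \left(j - j^{2}\right)$ ($Z{\left(j \right)} = \left(- (j^{2} - j) j - 1\right) - 4 = \left(\left(j - j^{2}\right) j - 1\right) - 4 = \left(j \left(j - j^{2}\right) - 1\right) - 4 = \left(-1 + j \left(j - j^{2}\right)\right) - 4 = -5 + j \left(j - j^{2}\right)$)
$\left(-46 + \left(\left(-6 + 21\right) + N{\left(-1 \right)}\right)\right) Z{\left(\left(-1\right) \left(-7\right) \right)} = \left(-46 + \left(\left(-6 + 21\right) + 6 \left(-1\right)\right)\right) \left(-5 + \left(\left(-1\right) \left(-7\right)\right)^{2} - \left(\left(-1\right) \left(-7\right)\right)^{3}\right) = \left(-46 + \left(15 - 6\right)\right) \left(-5 + 7^{2} - 7^{3}\right) = \left(-46 + 9\right) \left(-5 + 49 - 343\right) = - 37 \left(-5 + 49 - 343\right) = \left(-37\right) \left(-299\right) = 11063$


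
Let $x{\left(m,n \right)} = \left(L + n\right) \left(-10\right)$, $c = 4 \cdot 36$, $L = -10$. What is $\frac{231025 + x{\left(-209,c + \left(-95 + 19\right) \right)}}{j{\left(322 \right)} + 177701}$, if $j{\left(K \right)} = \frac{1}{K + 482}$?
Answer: $\frac{37055556}{28574321} \approx 1.2968$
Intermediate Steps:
$j{\left(K \right)} = \frac{1}{482 + K}$
$c = 144$
$x{\left(m,n \right)} = 100 - 10 n$ ($x{\left(m,n \right)} = \left(-10 + n\right) \left(-10\right) = 100 - 10 n$)
$\frac{231025 + x{\left(-209,c + \left(-95 + 19\right) \right)}}{j{\left(322 \right)} + 177701} = \frac{231025 + \left(100 - 10 \left(144 + \left(-95 + 19\right)\right)\right)}{\frac{1}{482 + 322} + 177701} = \frac{231025 + \left(100 - 10 \left(144 - 76\right)\right)}{\frac{1}{804} + 177701} = \frac{231025 + \left(100 - 680\right)}{\frac{1}{804} + 177701} = \frac{231025 + \left(100 - 680\right)}{\frac{142871605}{804}} = \left(231025 - 580\right) \frac{804}{142871605} = 230445 \cdot \frac{804}{142871605} = \frac{37055556}{28574321}$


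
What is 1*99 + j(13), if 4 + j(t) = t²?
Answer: 264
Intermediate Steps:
j(t) = -4 + t²
1*99 + j(13) = 1*99 + (-4 + 13²) = 99 + (-4 + 169) = 99 + 165 = 264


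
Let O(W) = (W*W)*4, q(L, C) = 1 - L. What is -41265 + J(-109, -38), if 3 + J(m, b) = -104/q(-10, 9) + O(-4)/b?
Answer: -8627340/209 ≈ -41279.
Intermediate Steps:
O(W) = 4*W² (O(W) = W²*4 = 4*W²)
J(m, b) = -137/11 + 64/b (J(m, b) = -3 + (-104/(1 - 1*(-10)) + (4*(-4)²)/b) = -3 + (-104/(1 + 10) + (4*16)/b) = -3 + (-104/11 + 64/b) = -137/11 + 64/b)
-41265 + J(-109, -38) = -41265 + (-137/11 + 64/(-38)) = -41265 + (-137/11 + 64*(-1/38)) = -41265 + (-137/11 - 32/19) = -41265 - 2955/209 = -8627340/209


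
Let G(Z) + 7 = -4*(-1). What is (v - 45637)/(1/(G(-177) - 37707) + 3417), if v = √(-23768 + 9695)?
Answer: -1720971270/128855069 + 37710*I*√14073/128855069 ≈ -13.356 + 0.034718*I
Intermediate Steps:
G(Z) = -3 (G(Z) = -7 - 4*(-1) = -7 + 4 = -3)
v = I*√14073 (v = √(-14073) = I*√14073 ≈ 118.63*I)
(v - 45637)/(1/(G(-177) - 37707) + 3417) = (I*√14073 - 45637)/(1/(-3 - 37707) + 3417) = (-45637 + I*√14073)/(1/(-37710) + 3417) = (-45637 + I*√14073)/(-1/37710 + 3417) = (-45637 + I*√14073)/(128855069/37710) = (-45637 + I*√14073)*(37710/128855069) = -1720971270/128855069 + 37710*I*√14073/128855069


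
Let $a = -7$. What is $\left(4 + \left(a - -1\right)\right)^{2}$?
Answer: $4$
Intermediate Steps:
$\left(4 + \left(a - -1\right)\right)^{2} = \left(4 - 6\right)^{2} = \left(-2\right)^{2} = 4$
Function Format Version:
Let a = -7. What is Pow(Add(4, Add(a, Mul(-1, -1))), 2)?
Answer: 4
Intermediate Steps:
Pow(Add(4, Add(a, Mul(-1, -1))), 2) = Pow(Add(4, Add(-7, Mul(-1, -1))), 2) = Pow(Add(4, Add(-7, 1)), 2) = Pow(Add(4, -6), 2) = Pow(-2, 2) = 4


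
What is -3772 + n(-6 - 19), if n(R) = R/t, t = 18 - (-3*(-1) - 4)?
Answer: -71693/19 ≈ -3773.3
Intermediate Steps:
t = 19 (t = 18 - (3 - 4) = 18 - 1*(-1) = 18 + 1 = 19)
n(R) = R/19
-3772 + n(-6 - 19) = -3772 + (-6 - 19)/19 = -3772 + (1/19)*(-25) = -3772 - 25/19 = -71693/19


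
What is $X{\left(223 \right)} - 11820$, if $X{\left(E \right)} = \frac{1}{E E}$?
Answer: $- \frac{587796779}{49729} \approx -11820.0$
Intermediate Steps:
$X{\left(E \right)} = \frac{1}{E^{2}}$
$X{\left(223 \right)} - 11820 = \frac{1}{49729} - 11820 = - \frac{587796779}{49729}$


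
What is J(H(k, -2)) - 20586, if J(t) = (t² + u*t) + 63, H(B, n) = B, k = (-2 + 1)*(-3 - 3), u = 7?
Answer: -20445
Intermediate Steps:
k = 6 (k = -1*(-6) = 6)
J(t) = 63 + t² + 7*t (J(t) = (t² + 7*t) + 63 = 63 + t² + 7*t)
J(H(k, -2)) - 20586 = (63 + 6² + 7*6) - 20586 = (63 + 36 + 42) - 20586 = 141 - 20586 = -20445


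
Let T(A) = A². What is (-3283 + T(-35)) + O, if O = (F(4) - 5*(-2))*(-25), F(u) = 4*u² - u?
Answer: -3808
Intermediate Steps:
F(u) = -u + 4*u²
O = -1750 (O = (4*(-1 + 4*4) - 5*(-2))*(-25) = (4*(-1 + 16) + 10)*(-25) = (4*15 + 10)*(-25) = (60 + 10)*(-25) = 70*(-25) = -1750)
(-3283 + T(-35)) + O = (-3283 + (-35)²) - 1750 = (-3283 + 1225) - 1750 = -2058 - 1750 = -3808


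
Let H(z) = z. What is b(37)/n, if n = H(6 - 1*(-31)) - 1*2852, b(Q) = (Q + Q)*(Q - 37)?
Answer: 0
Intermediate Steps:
b(Q) = 2*Q*(-37 + Q) (b(Q) = (2*Q)*(-37 + Q) = 2*Q*(-37 + Q))
n = -2815 (n = (6 - 1*(-31)) - 1*2852 = (6 + 31) - 2852 = 37 - 2852 = -2815)
b(37)/n = (2*37*(-37 + 37))/(-2815) = (2*37*0)*(-1/2815) = 0*(-1/2815) = 0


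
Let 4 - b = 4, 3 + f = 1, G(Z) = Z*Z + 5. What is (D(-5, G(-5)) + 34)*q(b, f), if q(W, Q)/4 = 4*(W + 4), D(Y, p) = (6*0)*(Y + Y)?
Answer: 2176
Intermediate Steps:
G(Z) = 5 + Z² (G(Z) = Z² + 5 = 5 + Z²)
D(Y, p) = 0 (D(Y, p) = 0*(2*Y) = 0)
f = -2 (f = -3 + 1 = -2)
b = 0 (b = 4 - 1*4 = 4 - 4 = 0)
q(W, Q) = 64 + 16*W (q(W, Q) = 4*(4*(W + 4)) = 4*(4*(4 + W)) = 4*(16 + 4*W) = 64 + 16*W)
(D(-5, G(-5)) + 34)*q(b, f) = (0 + 34)*(64 + 16*0) = 34*(64 + 0) = 34*64 = 2176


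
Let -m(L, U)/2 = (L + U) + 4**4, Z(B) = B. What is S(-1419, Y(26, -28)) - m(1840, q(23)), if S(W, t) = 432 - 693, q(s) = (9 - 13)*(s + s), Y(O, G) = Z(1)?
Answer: 3563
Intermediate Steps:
Y(O, G) = 1
q(s) = -8*s
S(W, t) = -261
m(L, U) = -512 - 2*L - 2*U (m(L, U) = -2*((L + U) + 4**4) = -2*((L + U) + 256) = -2*(256 + L + U) = -512 - 2*L - 2*U)
S(-1419, Y(26, -28)) - m(1840, q(23)) = -261 - (-512 - 2*1840 - (-16)*23) = -261 - (-512 - 3680 - 2*(-184)) = -261 - (-512 - 3680 + 368) = -261 - 1*(-3824) = -261 + 3824 = 3563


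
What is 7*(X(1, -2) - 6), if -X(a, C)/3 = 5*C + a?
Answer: 147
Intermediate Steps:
X(a, C) = -15*C - 3*a (X(a, C) = -3*(5*C + a) = -3*(a + 5*C) = -15*C - 3*a)
7*(X(1, -2) - 6) = 7*((-15*(-2) - 3*1) - 6) = 7*((30 - 3) - 6) = 7*(27 - 6) = 7*21 = 147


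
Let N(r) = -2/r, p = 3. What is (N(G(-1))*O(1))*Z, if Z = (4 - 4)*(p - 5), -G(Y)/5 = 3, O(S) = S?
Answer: 0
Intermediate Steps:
G(Y) = -15 (G(Y) = -5*3 = -15)
Z = 0 (Z = (4 - 4)*(3 - 5) = 0*(-2) = 0)
(N(G(-1))*O(1))*Z = (-2/(-15)*1)*0 = (-2*(-1/15)*1)*0 = ((2/15)*1)*0 = (2/15)*0 = 0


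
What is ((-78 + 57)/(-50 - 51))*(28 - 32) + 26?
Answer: 2542/101 ≈ 25.168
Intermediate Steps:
((-78 + 57)/(-50 - 51))*(28 - 32) + 26 = -21/(-101)*(-4) + 26 = -21*(-1/101)*(-4) + 26 = (21/101)*(-4) + 26 = -84/101 + 26 = 2542/101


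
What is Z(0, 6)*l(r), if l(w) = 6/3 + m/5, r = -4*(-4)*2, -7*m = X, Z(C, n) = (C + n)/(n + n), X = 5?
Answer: 13/14 ≈ 0.92857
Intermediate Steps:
Z(C, n) = (C + n)/(2*n) (Z(C, n) = (C + n)/((2*n)) = (C + n)*(1/(2*n)) = (C + n)/(2*n))
m = -5/7 (m = -1/7*5 = -5/7 ≈ -0.71429)
r = 32 (r = 16*2 = 32)
l(w) = 13/7 (l(w) = 6/3 - 5/7/5 = 6*(1/3) - 5/7*1/5 = 2 - 1/7 = 13/7)
Z(0, 6)*l(r) = ((1/2)*(0 + 6)/6)*(13/7) = ((1/2)*(1/6)*6)*(13/7) = (1/2)*(13/7) = 13/14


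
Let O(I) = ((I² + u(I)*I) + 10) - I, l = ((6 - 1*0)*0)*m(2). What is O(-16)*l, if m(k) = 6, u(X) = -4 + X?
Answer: 0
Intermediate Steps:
l = 0 (l = ((6 - 1*0)*0)*6 = ((6 + 0)*0)*6 = (6*0)*6 = 0*6 = 0)
O(I) = 10 + I² - I + I*(-4 + I) (O(I) = ((I² + (-4 + I)*I) + 10) - I = ((I² + I*(-4 + I)) + 10) - I = (10 + I² + I*(-4 + I)) - I = 10 + I² - I + I*(-4 + I))
O(-16)*l = (10 - 5*(-16) + 2*(-16)²)*0 = (10 + 80 + 2*256)*0 = (10 + 80 + 512)*0 = 602*0 = 0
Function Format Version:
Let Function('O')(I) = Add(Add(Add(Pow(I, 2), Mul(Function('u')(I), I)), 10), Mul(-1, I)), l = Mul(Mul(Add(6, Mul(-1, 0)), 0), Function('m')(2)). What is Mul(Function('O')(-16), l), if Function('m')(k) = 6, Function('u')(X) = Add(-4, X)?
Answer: 0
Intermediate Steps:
l = 0 (l = Mul(Mul(Add(6, Mul(-1, 0)), 0), 6) = Mul(Mul(Add(6, 0), 0), 6) = Mul(Mul(6, 0), 6) = Mul(0, 6) = 0)
Function('O')(I) = Add(10, Pow(I, 2), Mul(-1, I), Mul(I, Add(-4, I))) (Function('O')(I) = Add(Add(Add(Pow(I, 2), Mul(Add(-4, I), I)), 10), Mul(-1, I)) = Add(Add(Add(Pow(I, 2), Mul(I, Add(-4, I))), 10), Mul(-1, I)) = Add(Add(10, Pow(I, 2), Mul(I, Add(-4, I))), Mul(-1, I)) = Add(10, Pow(I, 2), Mul(-1, I), Mul(I, Add(-4, I))))
Mul(Function('O')(-16), l) = Mul(Add(10, Mul(-5, -16), Mul(2, Pow(-16, 2))), 0) = Mul(Add(10, 80, Mul(2, 256)), 0) = Mul(Add(10, 80, 512), 0) = Mul(602, 0) = 0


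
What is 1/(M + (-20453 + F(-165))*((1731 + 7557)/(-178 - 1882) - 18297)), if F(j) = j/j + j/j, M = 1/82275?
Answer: 8474325/3171805573498888 ≈ 2.6718e-9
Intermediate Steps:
M = 1/82275 ≈ 1.2154e-5
F(j) = 2 (F(j) = 1 + 1 = 2)
1/(M + (-20453 + F(-165))*((1731 + 7557)/(-178 - 1882) - 18297)) = 1/(1/82275 + (-20453 + 2)*((1731 + 7557)/(-178 - 1882) - 18297)) = 1/(1/82275 - 20451*(9288/(-2060) - 18297)) = 1/(1/82275 - 20451*(9288*(-1/2060) - 18297)) = 1/(1/82275 - 20451*(-2322/515 - 18297)) = 1/(1/82275 - 20451*(-9425277/515)) = 1/(1/82275 + 192756339927/515) = 1/(3171805573498888/8474325) = 8474325/3171805573498888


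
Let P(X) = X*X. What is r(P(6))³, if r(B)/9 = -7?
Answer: -250047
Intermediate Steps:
P(X) = X²
r(B) = -63 (r(B) = 9*(-7) = -63)
r(P(6))³ = (-63)³ = -250047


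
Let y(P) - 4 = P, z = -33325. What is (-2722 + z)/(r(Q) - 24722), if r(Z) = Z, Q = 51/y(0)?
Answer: 144188/98837 ≈ 1.4588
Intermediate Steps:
y(P) = 4 + P
Q = 51/4 (Q = 51/(4 + 0) = 51/4 ≈ 12.750)
(-2722 + z)/(r(Q) - 24722) = (-2722 - 33325)/(51/4 - 24722) = -36047/(-98837/4) = -36047*(-4/98837) = 144188/98837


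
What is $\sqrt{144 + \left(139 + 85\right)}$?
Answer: $4 \sqrt{23} \approx 19.183$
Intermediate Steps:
$\sqrt{144 + \left(139 + 85\right)} = \sqrt{144 + 224} = \sqrt{368} = 4 \sqrt{23}$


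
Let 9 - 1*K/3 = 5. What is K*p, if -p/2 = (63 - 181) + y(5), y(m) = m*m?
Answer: 2232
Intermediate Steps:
K = 12 (K = 27 - 3*5 = 27 - 15 = 12)
y(m) = m²
p = 186 (p = -2*((63 - 181) + 5²) = -2*(-118 + 25) = -2*(-93) = 186)
K*p = 12*186 = 2232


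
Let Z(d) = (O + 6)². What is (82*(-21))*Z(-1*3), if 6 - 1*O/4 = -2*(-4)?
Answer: -6888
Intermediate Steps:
O = -8 (O = 24 - (-8)*(-4) = 24 - 4*8 = 24 - 32 = -8)
Z(d) = 4 (Z(d) = (-8 + 6)² = (-2)² = 4)
(82*(-21))*Z(-1*3) = (82*(-21))*4 = -1722*4 = -6888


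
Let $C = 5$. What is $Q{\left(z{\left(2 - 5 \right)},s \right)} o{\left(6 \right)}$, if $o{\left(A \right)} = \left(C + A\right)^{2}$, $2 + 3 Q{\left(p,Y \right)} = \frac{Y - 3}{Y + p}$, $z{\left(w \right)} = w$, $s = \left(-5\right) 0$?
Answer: $- \frac{121}{3} \approx -40.333$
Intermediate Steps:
$s = 0$
$Q{\left(p,Y \right)} = - \frac{2}{3} + \frac{-3 + Y}{3 \left(Y + p\right)}$ ($Q{\left(p,Y \right)} = - \frac{2}{3} + \frac{\left(Y - 3\right) \frac{1}{Y + p}}{3} = - \frac{2}{3} + \frac{\left(-3 + Y\right) \frac{1}{Y + p}}{3} = - \frac{2}{3} + \frac{\frac{1}{Y + p} \left(-3 + Y\right)}{3} = - \frac{2}{3} + \frac{-3 + Y}{3 \left(Y + p\right)}$)
$o{\left(A \right)} = \left(5 + A\right)^{2}$
$Q{\left(z{\left(2 - 5 \right)},s \right)} o{\left(6 \right)} = \frac{-3 - 0 - 2 \left(2 - 5\right)}{3 \left(0 + \left(2 - 5\right)\right)} \left(5 + 6\right)^{2} = \frac{-3 + 0 - -6}{3 \left(0 - 3\right)} 11^{2} = \frac{-3 + 0 + 6}{3 \left(-3\right)} 121 = \frac{1}{3} \left(- \frac{1}{3}\right) 3 \cdot 121 = \left(- \frac{1}{3}\right) 121 = - \frac{121}{3}$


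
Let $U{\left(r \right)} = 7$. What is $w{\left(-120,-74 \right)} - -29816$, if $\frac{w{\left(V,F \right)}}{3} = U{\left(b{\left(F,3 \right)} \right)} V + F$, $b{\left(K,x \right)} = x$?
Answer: $27074$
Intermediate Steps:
$w{\left(V,F \right)} = 3 F + 21 V$ ($w{\left(V,F \right)} = 3 \left(7 V + F\right) = 3 \left(F + 7 V\right) = 3 F + 21 V$)
$w{\left(-120,-74 \right)} - -29816 = \left(3 \left(-74\right) + 21 \left(-120\right)\right) - -29816 = \left(-222 - 2520\right) + 29816 = -2742 + 29816 = 27074$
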